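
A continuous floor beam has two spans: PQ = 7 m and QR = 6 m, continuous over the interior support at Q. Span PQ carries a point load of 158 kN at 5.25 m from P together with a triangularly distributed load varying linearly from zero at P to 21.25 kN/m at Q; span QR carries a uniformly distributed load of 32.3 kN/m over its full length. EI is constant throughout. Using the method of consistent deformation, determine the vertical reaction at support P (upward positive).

Insert a hinge at Q; M_Q is the redundant, and each span becomes simply supported.
Rotations at Q on the released spans (each span's end-slope, ×1/EI):
  span PQ: point load 158 at a = 5.25: Pab(L + a)/(6LEI) = 423.4/EI
  span PQ: triangular load, peak 21.25: w₀L³/(45EI) = 162/EI
  span QR: UDL 32.3: wL³/(24EI) = 290.7/EI
  relative rotation θ_0 = (585.4 + 290.7)/EI = 876.1/EI
A unit hogging moment at Q produces rotation L₁/(3EI) + L₂/(3EI) = 4.333/EI.
Slope continuity at Q: θ_0 = M_Q·4.333/EI, so M_Q = 876.1/4.333 = 202.2 kN·m (hogging).
Span PQ, ΣM about P with M_Q applied at Q: R_Q^{PQ}·7 = 1177 + 202.2, so R_Q^{PQ} = 197 kN and R_P = 232.4 − 197 = 35.41 kN.

R_P = 35.41 kN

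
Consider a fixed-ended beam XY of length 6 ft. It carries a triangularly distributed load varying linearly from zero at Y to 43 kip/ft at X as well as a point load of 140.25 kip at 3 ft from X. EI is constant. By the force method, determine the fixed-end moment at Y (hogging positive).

Take the two fixed-end moments M_X, M_Y as redundants; the released structure is the simple span XY.
End rotations of the released simple span under the applied load (×1/EI):
  at X: triangular load, peak 43: w₀L³/(45EI) = 206.4/EI
  at Y: triangular load, peak 43: 7w₀L³/(360EI) = 180.6/EI
  at X: point load 140.25 at a = 3: Pab(L + b)/(6LEI) = 315.6/EI
  at Y: point load 140.25 at a = 3: Pab(L + a)/(6LEI) = 315.6/EI
  θ_X0 = 522/EI,  θ_Y0 = 496.2/EI
Flexibility coefficients: a unit moment at one end gives L/(3EI) there and L/(6EI) at the far end, so f₁₁ = f₂₂ = 2/EI and f₁₂ = f₂₁ = 1/EI.
Compatibility — zero rotation at each built-in end:
  2 M_X + 1 M_Y = 522
  1 M_X + 2 M_Y = 496.2
Solving the pair gives M_X = 182.6 kip·ft and M_Y = 156.8 kip·ft (hogging).

M_Y = 156.8 kip·ft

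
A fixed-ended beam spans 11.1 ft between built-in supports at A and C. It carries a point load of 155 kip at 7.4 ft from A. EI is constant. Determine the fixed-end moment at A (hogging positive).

Release both end moments; the primary structure is a simply-supported span AC with redundants M_A and M_C.
On the primary (simply-supported) span, the end slopes from the loading are:
  at A: point load 155 at a = 7.4: Pab(L + b)/(6LEI) = 943.1/EI
  at C: point load 155 at a = 7.4: Pab(L + a)/(6LEI) = 1179/EI
  θ_A0 = 943.1/EI,  θ_C0 = 1179/EI
Flexibility coefficients: a unit moment at one end gives L/(3EI) there and L/(6EI) at the far end, so f₁₁ = f₂₂ = 3.7/EI and f₁₂ = f₂₁ = 1.85/EI.
Compatibility — zero rotation at each built-in end:
  3.7 M_A + 1.85 M_C = 943.1
  1.85 M_A + 3.7 M_C = 1179
Solving the pair gives M_A = 127.4 kip·ft and M_C = 254.9 kip·ft (hogging).

M_A = 127.4 kip·ft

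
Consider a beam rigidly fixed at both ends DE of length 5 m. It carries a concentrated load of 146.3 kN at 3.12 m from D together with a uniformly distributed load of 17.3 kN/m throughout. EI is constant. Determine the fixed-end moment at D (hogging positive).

M_D = 100.6 kN·m

Release both end moments; the primary structure is a simply-supported span DE with redundants M_D and M_E.
Simple-span end rotations at D and E under the given loads:
  at D: point load 146.3 at a = 3.12: Pab(L + b)/(6LEI) = 196.8/EI
  at E: point load 146.3 at a = 3.12: Pab(L + a)/(6LEI) = 232.3/EI
  at D: UDL 17.3: wL³/(24EI) = 90.1/EI
  at E: UDL 17.3: wL³/(24EI) = 90.1/EI
  θ_D0 = 286.9/EI,  θ_E0 = 322.4/EI
Flexibility coefficients: a unit moment at one end gives L/(3EI) there and L/(6EI) at the far end, so f₁₁ = f₂₂ = 1.667/EI and f₁₂ = f₂₁ = 0.8333/EI.
Compatibility — zero rotation at each built-in end:
  1.667 M_D + 0.8333 M_E = 286.9
  0.8333 M_D + 1.667 M_E = 322.4
Solving the pair gives M_D = 100.6 kN·m and M_E = 143.1 kN·m (hogging).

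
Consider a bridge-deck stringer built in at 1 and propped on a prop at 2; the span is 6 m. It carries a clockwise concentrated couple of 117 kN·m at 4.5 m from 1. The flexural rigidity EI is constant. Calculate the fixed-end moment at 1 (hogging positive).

M_1 = -47.53 kN·m

Remove the prop at 2; the released (primary) structure is a cantilever built in at 1.
Free-end deflection of the primary structure under the applied loading (downward +):
  clockwise couple 117 at a = 4.5: M₀a(2L − a)/(2EI) = 1974/EI
Flexibility coefficient — unit upward force at 2: δ_{22} = L³/(3EI) = 72/EI.
The prop prevents deflection at 2: R_2 = δ_0/δ_{22} = 1974/72 = 27.42 kN.
Moment equilibrium about 1: M_1 = Σ(load moments about 1) − R_2·L = 117 − 27.42×6 = -47.53 kN·m.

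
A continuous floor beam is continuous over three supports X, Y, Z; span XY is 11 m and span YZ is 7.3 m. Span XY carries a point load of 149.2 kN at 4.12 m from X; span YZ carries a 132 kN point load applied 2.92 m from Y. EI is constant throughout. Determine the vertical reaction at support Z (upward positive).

R_Z = 20.93 kN

Insert a hinge at Y; M_Y is the redundant, and each span becomes simply supported.
Rotations at Y on the released spans (each span's end-slope, ×1/EI):
  span XY: point load 149.2 at a = 4.12: Pab(L + a)/(6LEI) = 968.9/EI
  span YZ: point load 132 at a = 2.92: Pab(L + b)/(6LEI) = 450.2/EI
  relative rotation θ_0 = (968.9 + 450.2)/EI = 1419/EI
A unit hogging moment at Y produces rotation L₁/(3EI) + L₂/(3EI) = 6.1/EI.
Compatibility: M_Y·(L₁+L₂)/(3EI) = θ_0, giving M_Y = 232.6 kN·m (hogging).
Span YZ, ΣM about Z: R_Y^{YZ}·7.3 = 578.2 + 232.6, so R_Y^{YZ} = 111.1 kN and R_Z = 132 − 111.1 = 20.93 kN.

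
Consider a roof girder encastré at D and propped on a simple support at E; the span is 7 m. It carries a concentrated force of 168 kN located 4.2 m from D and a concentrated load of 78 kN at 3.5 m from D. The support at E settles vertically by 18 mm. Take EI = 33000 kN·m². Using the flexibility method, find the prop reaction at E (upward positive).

Choose R_E as the redundant. The primary structure is the cantilever fixed at D.
Primary-structure tip deflection at E by superposition:
  point load 168 at a = 4.2: Pa²(3L − a)/(6EI) = 8298/EI
  point load 78 at a = 3.5: Pa²(3L − a)/(6EI) = 2787/EI
  δ_0 = 11085/EI
Tip deflection under a unit load at E: L³/(3EI) = 114.3/EI.
With EI = 33000 kN·m²: δ_0 = 0.3359 m and δ_{EE} = 0.003465 m/kN.
Compatibility — the beam at E must follow the support down by 0.018 m: δ_0 − R_E·δ_{EE} = 0.018, so R_E = (0.3359 − 0.018)/0.003465 = 91.76 kN.

R_E = 91.76 kN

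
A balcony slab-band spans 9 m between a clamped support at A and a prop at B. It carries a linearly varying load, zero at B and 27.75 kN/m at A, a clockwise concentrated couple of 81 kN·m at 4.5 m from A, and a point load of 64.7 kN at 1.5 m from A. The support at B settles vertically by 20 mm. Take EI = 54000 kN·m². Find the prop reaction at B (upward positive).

Choose R_B as the redundant. The primary structure is the cantilever fixed at A.
Deflection at B on the released cantilever, summing each load's contribution:
  triangular load, peak 27.75 at the fixed end: w₀L⁴/(30EI) = 6069/EI
  clockwise couple 81 at a = 4.5: M₀a(2L − a)/(2EI) = 2460/EI
  point load 64.7 at a = 1.5: Pa²(3L − a)/(6EI) = 618.7/EI
  δ_0 = 9148/EI
Tip deflection under a unit load at B: L³/(3EI) = 243/EI.
With EI = 54000 kN·m²: δ_0 = 0.16941 m and δ_{BB} = 0.0045 m/kN.
Compatibility — the beam at B must follow the support down by 0.02 m: δ_0 − R_B·δ_{BB} = 0.02, so R_B = (0.16941 − 0.02)/0.0045 = 33.2 kN.

R_B = 33.2 kN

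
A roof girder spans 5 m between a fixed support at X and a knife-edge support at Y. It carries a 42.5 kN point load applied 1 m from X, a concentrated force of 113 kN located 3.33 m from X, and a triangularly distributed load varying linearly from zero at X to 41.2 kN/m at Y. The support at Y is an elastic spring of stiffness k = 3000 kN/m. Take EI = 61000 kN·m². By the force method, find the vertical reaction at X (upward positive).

R_X = 179.5 kN

Release the roller at Y. Primary structure: cantilever fixed at X.
Free-end deflection of the primary structure under the applied loading (downward +):
  point load 42.5 at a = 1: Pa²(3L − a)/(6EI) = 99.17/EI
  point load 113 at a = 3.33: Pa²(3L − a)/(6EI) = 2437/EI
  triangular load, peak 41.2 at the free end: 11w₀L⁴/(120EI) = 2360/EI
  δ_0 = 4897/EI
Flexibility coefficient — unit upward force at Y: δ_{YY} = L³/(3EI) = 41.67/EI.
With EI = 61000 kN·m²: δ_0 = 0.080275 m and δ_{YY} = 0.000683 m/kN.
Compatibility — the spring shortens by R_Y/k under the reaction it provides: δ_0 − R_Y·δ_{YY} = R_Y/k. With 1/k = 0.000333 m/kN, R_Y = δ_0 / (δ_{YY} + 1/k) = 0.080275 / (0.000683 + 0.000333) = 78.98 kN.
Vertical equilibrium: R_X = ΣP − R_Y = 258.5 − 78.98 = 179.5 kN.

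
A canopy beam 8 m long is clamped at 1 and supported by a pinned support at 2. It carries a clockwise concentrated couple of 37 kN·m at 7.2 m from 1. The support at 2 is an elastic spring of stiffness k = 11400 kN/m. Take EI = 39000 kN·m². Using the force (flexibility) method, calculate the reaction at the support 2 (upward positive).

Choose R_2 as the redundant. The primary structure is the cantilever fixed at 1.
Downward deflection at the released point 2 due to the loads:
  clockwise couple 37 at a = 7.2: M₀a(2L − a)/(2EI) = 1172/EI
Tip deflection under a unit load at 2: L³/(3EI) = 170.7/EI.
With EI = 39000 kN·m²: δ_0 = 0.030055 m and δ_{22} = 0.004376 m/kN.
Compatibility — the spring shortens by R_2/k under the reaction it provides: δ_0 − R_2·δ_{22} = R_2/k. With 1/k = 0.000088 m/kN, R_2 = δ_0 / (δ_{22} + 1/k) = 0.030055 / (0.004376 + 0.000088) = 6.733 kN.

R_2 = 6.733 kN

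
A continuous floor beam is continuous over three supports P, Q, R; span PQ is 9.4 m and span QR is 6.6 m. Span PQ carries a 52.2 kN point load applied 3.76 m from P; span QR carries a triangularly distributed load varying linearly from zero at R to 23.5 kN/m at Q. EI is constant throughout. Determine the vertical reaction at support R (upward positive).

R_R = 14.25 kN

Release continuity at Q by inserting a hinge; the redundant is the internal moment M_Q. The primary structure is two simply-supported spans PQ and QR.
End slopes at the hinge Q, treating each span as simply supported:
  span PQ: point load 52.2 at a = 3.76: Pab(L + a)/(6LEI) = 258.3/EI
  span QR: triangular load, peak 23.5: w₀L³/(45EI) = 150.1/EI
  relative rotation θ_0 = (258.3 + 150.1)/EI = 408.4/EI
A unit hogging moment at Q produces rotation L₁/(3EI) + L₂/(3EI) = 5.333/EI.
Compatibility: M_Q·(L₁+L₂)/(3EI) = θ_0, giving M_Q = 76.58 kN·m (hogging).
Span QR, ΣM about R: R_Q^{QR}·6.6 = 341.2 + 76.58, so R_Q^{QR} = 63.3 kN and R_R = 77.55 − 63.3 = 14.25 kN.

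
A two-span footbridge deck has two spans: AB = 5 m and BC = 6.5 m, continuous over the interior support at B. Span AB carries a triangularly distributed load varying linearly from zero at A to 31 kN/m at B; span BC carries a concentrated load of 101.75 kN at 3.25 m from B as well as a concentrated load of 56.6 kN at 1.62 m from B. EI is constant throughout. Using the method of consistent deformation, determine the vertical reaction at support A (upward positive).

Insert a hinge at B; M_B is the redundant, and each span becomes simply supported.
Rotations at B on the released spans (each span's end-slope, ×1/EI):
  span AB: triangular load, peak 31: w₀L³/(45EI) = 86.11/EI
  span BC: point load 101.75 at a = 3.25: Pab(L + b)/(6LEI) = 268.7/EI
  span BC: point load 56.6 at a = 1.62: Pab(L + b)/(6LEI) = 130.6/EI
  relative rotation θ_0 = (86.11 + 399.2)/EI = 485.4/EI
A unit hogging moment at B produces rotation L₁/(3EI) + L₂/(3EI) = 3.833/EI.
Compatibility: M_B·(L₁+L₂)/(3EI) = θ_0, giving M_B = 126.6 kN·m (hogging).
Span AB, ΣM about A with M_B applied at B: R_B^{AB}·5 = 258.3 + 126.6, so R_B^{AB} = 76.99 kN and R_A = 77.5 − 76.99 = 0.5102 kN.

R_A = 0.5102 kN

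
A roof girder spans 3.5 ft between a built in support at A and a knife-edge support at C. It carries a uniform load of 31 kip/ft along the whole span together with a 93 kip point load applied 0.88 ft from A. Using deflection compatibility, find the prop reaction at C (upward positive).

Release the roller at C. Primary structure: cantilever fixed at A.
Primary-structure tip deflection at C by superposition:
  UDL 31: wL⁴/(8EI) = 581.5/EI
  point load 93 at a = 0.88: Pa²(3L − a)/(6EI) = 115.5/EI
  δ_0 = 697/EI
Flexibility coefficient — unit upward force at C: δ_{CC} = L³/(3EI) = 14.29/EI.
The prop prevents deflection at C: R_C = δ_0/δ_{CC} = 697/14.29 = 48.77 kip.

R_C = 48.77 kip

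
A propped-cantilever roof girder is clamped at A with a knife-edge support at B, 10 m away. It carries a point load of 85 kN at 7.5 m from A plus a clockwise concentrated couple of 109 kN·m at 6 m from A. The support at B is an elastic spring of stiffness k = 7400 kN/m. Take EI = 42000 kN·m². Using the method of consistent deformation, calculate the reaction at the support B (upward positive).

R_B = 66.39 kN

Release the roller at B. Primary structure: cantilever fixed at A.
Downward deflection at the released point B due to the loads:
  point load 85 at a = 7.5: Pa²(3L − a)/(6EI) = 17930/EI
  clockwise couple 109 at a = 6: M₀a(2L − a)/(2EI) = 4578/EI
  δ_0 = 22508/EI
Flexibility coefficient — unit upward force at B: δ_{BB} = L³/(3EI) = 333.3/EI.
With EI = 42000 kN·m²: δ_0 = 0.5359 m and δ_{BB} = 0.007937 m/kN.
Compatibility — the spring shortens by R_B/k under the reaction it provides: δ_0 − R_B·δ_{BB} = R_B/k. With 1/k = 0.000135 m/kN, R_B = δ_0 / (δ_{BB} + 1/k) = 0.5359 / (0.007937 + 0.000135) = 66.39 kN.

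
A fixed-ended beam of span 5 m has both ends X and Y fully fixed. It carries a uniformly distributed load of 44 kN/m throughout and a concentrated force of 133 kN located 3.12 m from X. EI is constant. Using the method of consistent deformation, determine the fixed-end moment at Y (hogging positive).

M_Y = 189 kN·m

Release both end moments; the primary structure is a simply-supported span XY with redundants M_X and M_Y.
Simple-span end rotations at X and Y under the given loads:
  at X: UDL 44: wL³/(24EI) = 229.2/EI
  at Y: UDL 44: wL³/(24EI) = 229.2/EI
  at X: point load 133 at a = 3.12: Pab(L + b)/(6LEI) = 178.9/EI
  at Y: point load 133 at a = 3.12: Pab(L + a)/(6LEI) = 211.2/EI
  θ_X0 = 408.1/EI,  θ_Y0 = 440.3/EI
Flexibility coefficients: a unit moment at one end gives L/(3EI) there and L/(6EI) at the far end, so f₁₁ = f₂₂ = 1.667/EI and f₁₂ = f₂₁ = 0.8333/EI.
Compatibility — zero rotation at each built-in end:
  1.667 M_X + 0.8333 M_Y = 408.1
  0.8333 M_X + 1.667 M_Y = 440.3
Solving the pair gives M_X = 150.3 kN·m and M_Y = 189 kN·m (hogging).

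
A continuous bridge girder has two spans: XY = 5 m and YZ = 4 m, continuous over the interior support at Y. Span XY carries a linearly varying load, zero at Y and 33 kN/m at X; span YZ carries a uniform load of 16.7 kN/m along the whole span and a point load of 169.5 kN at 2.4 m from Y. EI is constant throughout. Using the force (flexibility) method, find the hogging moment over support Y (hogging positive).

Take M_Y as the redundant. Released structure: two simple spans XY and YZ with a hinge at Y.
Discontinuity in slope at Y on the released structure — sum the simple-span end rotations:
  span XY: triangular load, peak 33: 7w₀L³/(360EI) = 80.21/EI
  span YZ: UDL 16.7: wL³/(24EI) = 44.53/EI
  span YZ: point load 169.5 at a = 2.4: Pab(L + b)/(6LEI) = 151.9/EI
  relative rotation θ_0 = (80.21 + 196.4)/EI = 276.6/EI
A unit hogging moment at Y produces rotation L₁/(3EI) + L₂/(3EI) = 3/EI.
Slope continuity at Y: θ_0 = M_Y·3/EI, so M_Y = 276.6/3 = 92.2 kN·m (hogging).

M_Y = 92.2 kN·m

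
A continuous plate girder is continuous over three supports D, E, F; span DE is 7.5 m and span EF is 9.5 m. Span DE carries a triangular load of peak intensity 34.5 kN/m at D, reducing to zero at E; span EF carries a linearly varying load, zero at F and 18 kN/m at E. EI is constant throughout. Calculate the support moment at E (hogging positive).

M_E = 110.5 kN·m

Take M_E as the redundant. Released structure: two simple spans DE and EF with a hinge at E.
Discontinuity in slope at E on the released structure — sum the simple-span end rotations:
  span DE: triangular load, peak 34.5: 7w₀L³/(360EI) = 283/EI
  span EF: triangular load, peak 18: w₀L³/(45EI) = 342.9/EI
  relative rotation θ_0 = (283 + 342.9)/EI = 626/EI
A unit hogging moment at E produces rotation L₁/(3EI) + L₂/(3EI) = 5.667/EI.
Slope continuity at E: θ_0 = M_E·5.667/EI, so M_E = 626/5.667 = 110.5 kN·m (hogging).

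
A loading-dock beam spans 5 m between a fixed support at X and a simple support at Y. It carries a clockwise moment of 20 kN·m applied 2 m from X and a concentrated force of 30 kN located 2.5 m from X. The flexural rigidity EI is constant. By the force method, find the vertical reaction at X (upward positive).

R_X = 16.79 kN

Remove the prop at Y; the released (primary) structure is a cantilever built in at X.
Deflection at Y on the released cantilever, summing each load's contribution:
  clockwise couple 20 at a = 2: M₀a(2L − a)/(2EI) = 160/EI
  point load 30 at a = 2.5: Pa²(3L − a)/(6EI) = 390.6/EI
  δ_0 = 550.6/EI
Flexibility coefficient — unit upward force at Y: δ_{YY} = L³/(3EI) = 41.67/EI.
Compatibility at Y: δ_0 − R_Y·δ_{YY} = 0, so R_Y = 550.6/41.67 = 13.21 kN.
Vertical equilibrium: R_X = ΣP − R_Y = 30 − 13.21 = 16.79 kN.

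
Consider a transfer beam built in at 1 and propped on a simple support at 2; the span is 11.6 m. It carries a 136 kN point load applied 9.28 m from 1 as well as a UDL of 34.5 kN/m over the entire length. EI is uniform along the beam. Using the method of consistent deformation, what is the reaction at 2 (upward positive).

Remove the prop at 2; the released (primary) structure is a cantilever built in at 1.
Free-end deflection of the primary structure under the applied loading (downward +):
  point load 136 at a = 9.28: Pa²(3L − a)/(6EI) = 49815/EI
  UDL 34.5: wL⁴/(8EI) = 78084/EI
  δ_0 = 127899/EI
Tip deflection under a unit load at 2: L³/(3EI) = 520.3/EI.
The prop prevents deflection at 2: R_2 = δ_0/δ_{22} = 127899/520.3 = 245.8 kN.

R_2 = 245.8 kN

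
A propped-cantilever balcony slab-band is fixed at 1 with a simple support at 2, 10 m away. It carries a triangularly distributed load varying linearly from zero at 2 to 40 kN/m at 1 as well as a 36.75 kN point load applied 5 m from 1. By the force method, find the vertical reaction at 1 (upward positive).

Choose R_2 as the redundant. The primary structure is the cantilever fixed at 1.
Downward deflection at the released point 2 due to the loads:
  triangular load, peak 40 at the fixed end: w₀L⁴/(30EI) = 13333/EI
  point load 36.75 at a = 5: Pa²(3L − a)/(6EI) = 3828/EI
  δ_0 = 17161/EI
Tip deflection under a unit load at 2: L³/(3EI) = 333.3/EI.
The prop prevents deflection at 2: R_2 = δ_0/δ_{22} = 17161/333.3 = 51.48 kN.
Vertical equilibrium: R_1 = ΣP − R_2 = 236.8 − 51.48 = 185.3 kN.

R_1 = 185.3 kN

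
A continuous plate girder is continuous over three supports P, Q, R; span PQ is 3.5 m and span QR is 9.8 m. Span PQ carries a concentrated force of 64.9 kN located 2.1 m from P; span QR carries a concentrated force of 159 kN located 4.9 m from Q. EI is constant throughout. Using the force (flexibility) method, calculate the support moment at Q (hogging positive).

M_Q = 226.8 kN·m

Release continuity at Q by inserting a hinge; the redundant is the internal moment M_Q. The primary structure is two simply-supported spans PQ and QR.
Rotations at Q on the released spans (each span's end-slope, ×1/EI):
  span PQ: point load 64.9 at a = 2.1: Pab(L + a)/(6LEI) = 50.88/EI
  span QR: point load 159 at a = 4.9: Pab(L + b)/(6LEI) = 954.4/EI
  relative rotation θ_0 = (50.88 + 954.4)/EI = 1005/EI
A unit hogging moment at Q produces rotation L₁/(3EI) + L₂/(3EI) = 4.433/EI.
Slope continuity at Q: θ_0 = M_Q·4.433/EI, so M_Q = 1005/4.433 = 226.8 kN·m (hogging).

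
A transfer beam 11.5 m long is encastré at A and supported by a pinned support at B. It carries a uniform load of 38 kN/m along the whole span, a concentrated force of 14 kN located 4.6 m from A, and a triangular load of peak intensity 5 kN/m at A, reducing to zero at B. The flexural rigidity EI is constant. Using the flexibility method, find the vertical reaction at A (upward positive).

R_A = 307.2 kN

Remove the prop at B; the released (primary) structure is a cantilever built in at A.
Downward deflection at the released point B due to the loads:
  UDL 38: wL⁴/(8EI) = 83078/EI
  point load 14 at a = 4.6: Pa²(3L − a)/(6EI) = 1476/EI
  triangular load, peak 5 at the fixed end: w₀L⁴/(30EI) = 2915/EI
  δ_0 = 87469/EI
Flexibility coefficient — unit upward force at B: δ_{BB} = L³/(3EI) = 507/EI.
The prop prevents deflection at B: R_B = δ_0/δ_{BB} = 87469/507 = 172.5 kN.
Vertical equilibrium: R_A = ΣP − R_B = 479.8 − 172.5 = 307.2 kN.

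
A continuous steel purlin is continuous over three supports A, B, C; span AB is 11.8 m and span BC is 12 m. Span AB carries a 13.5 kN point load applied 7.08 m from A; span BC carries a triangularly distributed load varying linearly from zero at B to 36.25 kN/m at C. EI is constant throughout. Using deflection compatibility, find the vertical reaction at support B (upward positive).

R_B = 109 kN

Release continuity at B by inserting a hinge; the redundant is the internal moment M_B. The primary structure is two simply-supported spans AB and BC.
Rotations at B on the released spans (each span's end-slope, ×1/EI):
  span AB: point load 13.5 at a = 7.08: Pab(L + a)/(6LEI) = 120.3/EI
  span BC: triangular load, peak 36.25: 7w₀L³/(360EI) = 1218/EI
  relative rotation θ_0 = (120.3 + 1218)/EI = 1338/EI
A unit hogging moment at B produces rotation L₁/(3EI) + L₂/(3EI) = 7.933/EI.
Compatibility: M_B·(L₁+L₂)/(3EI) = θ_0, giving M_B = 168.7 kN·m (hogging).
Span AB, ΣM about A with M_B applied at B: R_B^{AB}·11.8 = 95.58 + 168.7, so R_B^{AB} = 22.4 kN and R_A = 13.5 − 22.4 = -8.896 kN.
Span BC, ΣM about C: R_B^{BC}·12 = 870 + 168.7, so R_B^{BC} = 86.56 kN and R_C = 217.5 − 86.56 = 130.9 kN.
R_B = 22.4 + 86.56 = 109 kN.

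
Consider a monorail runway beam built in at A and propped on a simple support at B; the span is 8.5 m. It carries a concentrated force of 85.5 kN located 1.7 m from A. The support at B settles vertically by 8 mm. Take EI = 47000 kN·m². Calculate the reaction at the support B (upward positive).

Remove the prop at B; the released (primary) structure is a cantilever built in at A.
Primary-structure tip deflection at B by superposition:
  point load 85.5 at a = 1.7: Pa²(3L − a)/(6EI) = 980.1/EI
Flexibility coefficient — unit upward force at B: δ_{BB} = L³/(3EI) = 204.7/EI.
With EI = 47000 kN·m²: δ_0 = 0.020854 m and δ_{BB} = 0.004355 m/kN.
Compatibility — the beam at B must follow the support down by 0.008 m: δ_0 − R_B·δ_{BB} = 0.008, so R_B = (0.020854 − 0.008)/0.004355 = 2.951 kN.

R_B = 2.951 kN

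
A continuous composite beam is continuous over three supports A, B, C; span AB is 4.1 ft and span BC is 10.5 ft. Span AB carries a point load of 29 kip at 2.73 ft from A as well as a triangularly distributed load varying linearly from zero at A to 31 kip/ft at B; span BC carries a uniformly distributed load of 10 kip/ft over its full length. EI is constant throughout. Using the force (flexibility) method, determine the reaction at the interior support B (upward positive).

Insert a hinge at B; M_B is the redundant, and each span becomes simply supported.
Rotations at B on the released spans (each span's end-slope, ×1/EI):
  span AB: point load 29 at a = 2.73: Pab(L + a)/(6LEI) = 30.11/EI
  span AB: triangular load, peak 31: w₀L³/(45EI) = 47.48/EI
  span BC: UDL 10: wL³/(24EI) = 482.3/EI
  relative rotation θ_0 = (77.59 + 482.3)/EI = 559.9/EI
A unit hogging moment at B produces rotation L₁/(3EI) + L₂/(3EI) = 4.867/EI.
Slope continuity at B: θ_0 = M_B·4.867/EI, so M_B = 559.9/4.867 = 115.1 kip·ft (hogging).
Span AB, ΣM about A with M_B applied at B: R_B^{AB}·4.1 = 252.9 + 115.1, so R_B^{AB} = 89.74 kip and R_A = 92.55 − 89.74 = 2.811 kip.
Span BC, ΣM about C: R_B^{BC}·10.5 = 551.2 + 115.1, so R_B^{BC} = 63.46 kip and R_C = 105 − 63.46 = 41.54 kip.
R_B = 89.74 + 63.46 = 153.2 kip.

R_B = 153.2 kip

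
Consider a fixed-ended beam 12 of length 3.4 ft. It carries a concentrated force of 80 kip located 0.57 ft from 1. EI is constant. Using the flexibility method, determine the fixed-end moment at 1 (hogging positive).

Take the two fixed-end moments M_1, M_2 as redundants; the released structure is the simple span 12.
On the primary (simply-supported) span, the end slopes from the loading are:
  at 1: point load 80 at a = 0.57: Pab(L + b)/(6LEI) = 39.41/EI
  at 2: point load 80 at a = 0.57: Pab(L + a)/(6LEI) = 25.11/EI
  θ_10 = 39.41/EI,  θ_20 = 25.11/EI
Flexibility coefficients: a unit moment at one end gives L/(3EI) there and L/(6EI) at the far end, so f₁₁ = f₂₂ = 1.133/EI and f₁₂ = f₂₁ = 0.5667/EI.
Compatibility — zero rotation at each built-in end:
  1.133 M_1 + 0.5667 M_2 = 39.41
  0.5667 M_1 + 1.133 M_2 = 25.11
Solving the pair gives M_1 = 31.59 kip·ft and M_2 = 6.363 kip·ft (hogging).

M_1 = 31.59 kip·ft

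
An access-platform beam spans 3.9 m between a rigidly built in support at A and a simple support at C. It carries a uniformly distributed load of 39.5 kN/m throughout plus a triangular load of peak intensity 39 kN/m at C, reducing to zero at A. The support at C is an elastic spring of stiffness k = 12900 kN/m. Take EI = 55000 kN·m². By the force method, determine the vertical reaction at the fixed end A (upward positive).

Release the roller at C. Primary structure: cantilever fixed at A.
Deflection at C on the released cantilever, summing each load's contribution:
  UDL 39.5: wL⁴/(8EI) = 1142/EI
  triangular load, peak 39 at the free end: 11w₀L⁴/(120EI) = 827.1/EI
  δ_0 = 1969/EI
Tip deflection under a unit load at C: L³/(3EI) = 19.77/EI.
With EI = 55000 kN·m²: δ_0 = 0.035806 m and δ_{CC} = 0.00036 m/kN.
Compatibility — the spring shortens by R_C/k under the reaction it provides: δ_0 − R_C·δ_{CC} = R_C/k. With 1/k = 0.000078 m/kN, R_C = δ_0 / (δ_{CC} + 1/k) = 0.035806 / (0.00036 + 0.000078) = 81.93 kN.
Vertical equilibrium: R_A = ΣP − R_C = 230.1 − 81.93 = 148.2 kN.

R_A = 148.2 kN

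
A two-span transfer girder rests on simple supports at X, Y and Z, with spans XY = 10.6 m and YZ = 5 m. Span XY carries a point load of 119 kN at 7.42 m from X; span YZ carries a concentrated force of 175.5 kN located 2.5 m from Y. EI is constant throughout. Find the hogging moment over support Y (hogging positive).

Insert a hinge at Y; M_Y is the redundant, and each span becomes simply supported.
Discontinuity in slope at Y on the released structure — sum the simple-span end rotations:
  span XY: point load 119 at a = 7.42: Pab(L + a)/(6LEI) = 795.6/EI
  span YZ: point load 175.5 at a = 2.5: Pab(L + b)/(6LEI) = 274.2/EI
  relative rotation θ_0 = (795.6 + 274.2)/EI = 1070/EI
A unit hogging moment at Y produces rotation L₁/(3EI) + L₂/(3EI) = 5.2/EI.
Compatibility: M_Y·(L₁+L₂)/(3EI) = θ_0, giving M_Y = 205.7 kN·m (hogging).

M_Y = 205.7 kN·m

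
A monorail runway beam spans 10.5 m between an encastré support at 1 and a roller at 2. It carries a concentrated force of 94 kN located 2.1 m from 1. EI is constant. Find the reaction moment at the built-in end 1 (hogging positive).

Release the roller at 2. Primary structure: cantilever fixed at 1.
Primary-structure tip deflection at 2 by superposition:
  point load 94 at a = 2.1: Pa²(3L − a)/(6EI) = 2031/EI
Tip deflection under a unit load at 2: L³/(3EI) = 385.9/EI.
Compatibility at 2: δ_0 − R_2·δ_{22} = 0, so R_2 = 2031/385.9 = 5.264 kN.
Moment equilibrium about 1: M_1 = Σ(load moments about 1) − R_2·L = 197.4 − 5.264×10.5 = 142.1 kN·m.

M_1 = 142.1 kN·m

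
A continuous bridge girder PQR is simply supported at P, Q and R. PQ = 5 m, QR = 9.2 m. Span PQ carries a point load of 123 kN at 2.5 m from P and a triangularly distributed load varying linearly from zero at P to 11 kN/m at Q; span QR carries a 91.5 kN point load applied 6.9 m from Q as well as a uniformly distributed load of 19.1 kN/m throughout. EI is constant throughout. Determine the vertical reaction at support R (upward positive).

R_R = 130.2 kN

Insert a hinge at Q; M_Q is the redundant, and each span becomes simply supported.
Rotations at Q on the released spans (each span's end-slope, ×1/EI):
  span PQ: point load 123 at a = 2.5: Pab(L + a)/(6LEI) = 192.2/EI
  span PQ: triangular load, peak 11: w₀L³/(45EI) = 30.56/EI
  span QR: point load 91.5 at a = 6.9: Pab(L + b)/(6LEI) = 302.5/EI
  span QR: UDL 19.1: wL³/(24EI) = 619.7/EI
  relative rotation θ_0 = (222.7 + 922.2)/EI = 1145/EI
A unit hogging moment at Q produces rotation L₁/(3EI) + L₂/(3EI) = 4.733/EI.
Slope continuity at Q: θ_0 = M_Q·4.733/EI, so M_Q = 1145/4.733 = 241.9 kN·m (hogging).
Span QR, ΣM about R: R_Q^{QR}·9.2 = 1019 + 241.9, so R_Q^{QR} = 137 kN and R_R = 267.2 − 137 = 130.2 kN.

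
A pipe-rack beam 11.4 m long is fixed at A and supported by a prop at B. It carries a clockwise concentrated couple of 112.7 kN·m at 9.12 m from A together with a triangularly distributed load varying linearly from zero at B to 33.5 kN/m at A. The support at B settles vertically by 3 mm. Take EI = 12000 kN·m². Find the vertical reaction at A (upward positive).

R_A = 138.6 kN

Take the reaction at B as the redundant and release it; the primary structure is a cantilever fixed at A.
Free-end deflection of the primary structure under the applied loading (downward +):
  clockwise couple 112.7 at a = 9.12: M₀a(2L − a)/(2EI) = 7030/EI
  triangular load, peak 33.5 at the fixed end: w₀L⁴/(30EI) = 18860/EI
  δ_0 = 25890/EI
Tip deflection under a unit load at B: L³/(3EI) = 493.8/EI.
With EI = 12000 kN·m²: δ_0 = 2.1575 m and δ_{BB} = 0.041154 m/kN.
Compatibility — the beam at B must follow the support down by 0.003 m: δ_0 − R_B·δ_{BB} = 0.003, so R_B = (2.1575 − 0.003)/0.041154 = 52.35 kN.
Vertical equilibrium: R_A = ΣP − R_B = 190.9 − 52.35 = 138.6 kN.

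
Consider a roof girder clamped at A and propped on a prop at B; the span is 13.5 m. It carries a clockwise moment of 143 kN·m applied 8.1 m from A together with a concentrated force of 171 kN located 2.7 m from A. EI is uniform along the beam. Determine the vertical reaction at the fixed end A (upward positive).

R_A = 148.1 kN

Release the roller at B. Primary structure: cantilever fixed at A.
Deflection at B on the released cantilever, summing each load's contribution:
  clockwise couple 143 at a = 8.1: M₀a(2L − a)/(2EI) = 10946/EI
  point load 171 at a = 2.7: Pa²(3L − a)/(6EI) = 7854/EI
  δ_0 = 18799/EI
Flexibility coefficient — unit upward force at B: δ_{BB} = L³/(3EI) = 820.1/EI.
Compatibility at B: δ_0 − R_B·δ_{BB} = 0, so R_B = 18799/820.1 = 22.92 kN.
Vertical equilibrium: R_A = ΣP − R_B = 171 − 22.92 = 148.1 kN.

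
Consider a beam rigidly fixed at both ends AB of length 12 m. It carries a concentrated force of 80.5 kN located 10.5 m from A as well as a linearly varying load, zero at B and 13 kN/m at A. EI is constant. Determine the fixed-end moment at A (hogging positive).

M_A = 106.8 kN·m

Release both end moments; the primary structure is a simply-supported span AB with redundants M_A and M_B.
Simple-span end rotations at A and B under the given loads:
  at A: point load 80.5 at a = 10.5: Pab(L + b)/(6LEI) = 237.7/EI
  at B: point load 80.5 at a = 10.5: Pab(L + a)/(6LEI) = 396.2/EI
  at A: triangular load, peak 13: w₀L³/(45EI) = 499.2/EI
  at B: triangular load, peak 13: 7w₀L³/(360EI) = 436.8/EI
  θ_A0 = 736.9/EI,  θ_B0 = 833/EI
Flexibility coefficients: a unit moment at one end gives L/(3EI) there and L/(6EI) at the far end, so f₁₁ = f₂₂ = 4/EI and f₁₂ = f₂₁ = 2/EI.
Compatibility — zero rotation at each built-in end:
  4 M_A + 2 M_B = 736.9
  2 M_A + 4 M_B = 833
Solving the pair gives M_A = 106.8 kN·m and M_B = 154.8 kN·m (hogging).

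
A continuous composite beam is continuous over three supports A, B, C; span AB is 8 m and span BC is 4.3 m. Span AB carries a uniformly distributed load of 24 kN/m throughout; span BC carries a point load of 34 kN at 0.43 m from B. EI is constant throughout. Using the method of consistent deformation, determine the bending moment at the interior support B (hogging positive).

M_B = 129.2 kN·m

Release continuity at B by inserting a hinge; the redundant is the internal moment M_B. The primary structure is two simply-supported spans AB and BC.
Discontinuity in slope at B on the released structure — sum the simple-span end rotations:
  span AB: UDL 24: wL³/(24EI) = 512/EI
  span BC: point load 34 at a = 0.43: Pab(L + b)/(6LEI) = 17.92/EI
  relative rotation θ_0 = (512 + 17.92)/EI = 529.9/EI
A unit hogging moment at B produces rotation L₁/(3EI) + L₂/(3EI) = 4.1/EI.
Compatibility: M_B·(L₁+L₂)/(3EI) = θ_0, giving M_B = 129.2 kN·m (hogging).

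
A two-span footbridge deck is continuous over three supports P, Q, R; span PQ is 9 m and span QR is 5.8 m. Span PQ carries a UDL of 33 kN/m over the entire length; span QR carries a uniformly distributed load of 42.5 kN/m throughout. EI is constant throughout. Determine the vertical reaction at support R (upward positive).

Take M_Q as the redundant. Released structure: two simple spans PQ and QR with a hinge at Q.
Discontinuity in slope at Q on the released structure — sum the simple-span end rotations:
  span PQ: UDL 33: wL³/(24EI) = 1002/EI
  span QR: UDL 42.5: wL³/(24EI) = 345.5/EI
  relative rotation θ_0 = (1002 + 345.5)/EI = 1348/EI
A unit hogging moment at Q produces rotation L₁/(3EI) + L₂/(3EI) = 4.933/EI.
Compatibility: M_Q·(L₁+L₂)/(3EI) = θ_0, giving M_Q = 273.2 kN·m (hogging).
Span QR, ΣM about R: R_Q^{QR}·5.8 = 714.9 + 273.2, so R_Q^{QR} = 170.4 kN and R_R = 246.5 − 170.4 = 76.14 kN.

R_R = 76.14 kN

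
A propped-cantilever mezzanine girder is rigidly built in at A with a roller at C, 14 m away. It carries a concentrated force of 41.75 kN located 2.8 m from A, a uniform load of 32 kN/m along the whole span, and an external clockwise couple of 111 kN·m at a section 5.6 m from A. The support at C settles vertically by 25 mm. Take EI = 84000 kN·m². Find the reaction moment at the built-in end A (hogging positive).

Remove the prop at C; the released (primary) structure is a cantilever built in at A.
Free-end deflection of the primary structure under the applied loading (downward +):
  point load 41.75 at a = 2.8: Pa²(3L − a)/(6EI) = 2138/EI
  UDL 32: wL⁴/(8EI) = 153664/EI
  clockwise couple 111 at a = 5.6: M₀a(2L − a)/(2EI) = 6962/EI
  δ_0 = 162764/EI
Flexibility coefficient — unit upward force at C: δ_{CC} = L³/(3EI) = 914.7/EI.
With EI = 84000 kN·m²: δ_0 = 1.9377 m and δ_{CC} = 0.010889 m/kN.
Compatibility — the beam at C must follow the support down by 0.025 m: δ_0 − R_C·δ_{CC} = 0.025, so R_C = (1.9377 − 0.025)/0.010889 = 175.7 kN.
Moment equilibrium about A: M_A = Σ(load moments about A) − R_C·L = 3364 − 175.7×14 = 904.8 kN·m.

M_A = 904.8 kN·m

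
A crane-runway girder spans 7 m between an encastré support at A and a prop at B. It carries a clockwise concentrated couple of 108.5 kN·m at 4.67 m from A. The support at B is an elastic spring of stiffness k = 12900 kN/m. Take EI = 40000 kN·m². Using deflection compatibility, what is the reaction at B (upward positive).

R_B = 20.13 kN

Choose R_B as the redundant. The primary structure is the cantilever fixed at A.
Deflection at B on the released cantilever, summing each load's contribution:
  clockwise couple 108.5 at a = 4.67: M₀a(2L − a)/(2EI) = 2364/EI
Flexibility coefficient — unit upward force at B: δ_{BB} = L³/(3EI) = 114.3/EI.
With EI = 40000 kN·m²: δ_0 = 0.059093 m and δ_{BB} = 0.002858 m/kN.
Compatibility — the spring shortens by R_B/k under the reaction it provides: δ_0 − R_B·δ_{BB} = R_B/k. With 1/k = 0.000078 m/kN, R_B = δ_0 / (δ_{BB} + 1/k) = 0.059093 / (0.002858 + 0.000078) = 20.13 kN.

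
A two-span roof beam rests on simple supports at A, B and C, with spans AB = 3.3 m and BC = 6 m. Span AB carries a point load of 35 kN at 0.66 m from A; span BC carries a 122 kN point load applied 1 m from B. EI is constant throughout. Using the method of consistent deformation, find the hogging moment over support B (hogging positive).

Take M_B as the redundant. Released structure: two simple spans AB and BC with a hinge at B.
End slopes at the hinge B, treating each span as simply supported:
  span AB: point load 35 at a = 0.66: Pab(L + a)/(6LEI) = 12.2/EI
  span BC: point load 122 at a = 1: Pab(L + b)/(6LEI) = 186.4/EI
  relative rotation θ_0 = (12.2 + 186.4)/EI = 198.6/EI
A unit hogging moment at B produces rotation L₁/(3EI) + L₂/(3EI) = 3.1/EI.
Compatibility: M_B·(L₁+L₂)/(3EI) = θ_0, giving M_B = 64.06 kN·m (hogging).

M_B = 64.06 kN·m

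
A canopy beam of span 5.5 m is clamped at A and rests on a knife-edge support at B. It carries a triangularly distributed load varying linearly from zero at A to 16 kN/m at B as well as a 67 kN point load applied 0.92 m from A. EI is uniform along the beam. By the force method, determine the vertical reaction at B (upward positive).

R_B = 26.86 kN

Take the reaction at B as the redundant and release it; the primary structure is a cantilever fixed at A.
Free-end deflection of the primary structure under the applied loading (downward +):
  triangular load, peak 16 at the free end: 11w₀L⁴/(120EI) = 1342/EI
  point load 67 at a = 0.92: Pa²(3L − a)/(6EI) = 147.3/EI
  δ_0 = 1489/EI
Tip deflection under a unit load at B: L³/(3EI) = 55.46/EI.
The prop prevents deflection at B: R_B = δ_0/δ_{BB} = 1489/55.46 = 26.86 kN.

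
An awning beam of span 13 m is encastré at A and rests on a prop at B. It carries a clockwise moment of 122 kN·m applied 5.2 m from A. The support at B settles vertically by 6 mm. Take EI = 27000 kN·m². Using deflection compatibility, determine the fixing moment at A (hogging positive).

M_A = 7.756 kN·m

Choose R_B as the redundant. The primary structure is the cantilever fixed at A.
Downward deflection at the released point B due to the loads:
  clockwise couple 122 at a = 5.2: M₀a(2L − a)/(2EI) = 6598/EI
Flexibility coefficient — unit upward force at B: δ_{BB} = L³/(3EI) = 732.3/EI.
With EI = 27000 kN·m²: δ_0 = 0.24436 m and δ_{BB} = 0.027123 m/kN.
Compatibility — the beam at B must follow the support down by 0.006 m: δ_0 − R_B·δ_{BB} = 0.006, so R_B = (0.24436 − 0.006)/0.027123 = 8.788 kN.
Moment equilibrium about A: M_A = Σ(load moments about A) − R_B·L = 122 − 8.788×13 = 7.756 kN·m.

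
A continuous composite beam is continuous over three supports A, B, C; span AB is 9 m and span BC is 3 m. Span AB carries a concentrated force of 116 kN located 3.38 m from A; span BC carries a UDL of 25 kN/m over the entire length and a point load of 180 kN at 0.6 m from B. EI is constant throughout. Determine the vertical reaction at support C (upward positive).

R_C = 22.58 kN

Release continuity at B by inserting a hinge; the redundant is the internal moment M_B. The primary structure is two simply-supported spans AB and BC.
End slopes at the hinge B, treating each span as simply supported:
  span AB: point load 116 at a = 3.38: Pab(L + a)/(6LEI) = 505.2/EI
  span BC: UDL 25: wL³/(24EI) = 28.12/EI
  span BC: point load 180 at a = 0.6: Pab(L + b)/(6LEI) = 77.76/EI
  relative rotation θ_0 = (505.2 + 105.9)/EI = 611.1/EI
A unit hogging moment at B produces rotation L₁/(3EI) + L₂/(3EI) = 4/EI.
Slope continuity at B: θ_0 = M_B·4/EI, so M_B = 611.1/4 = 152.8 kN·m (hogging).
Span BC, ΣM about C: R_B^{BC}·3 = 544.5 + 152.8, so R_B^{BC} = 232.4 kN and R_C = 255 − 232.4 = 22.58 kN.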